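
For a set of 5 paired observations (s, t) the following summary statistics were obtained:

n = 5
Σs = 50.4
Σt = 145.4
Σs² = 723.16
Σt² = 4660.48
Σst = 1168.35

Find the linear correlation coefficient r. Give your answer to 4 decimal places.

r = (nΣst − ΣsΣt) / √[(nΣs² − (Σs)²)(nΣt² − (Σt)²)]
Numerator: 5×1168.35 − 50.4×145.4 = -1486.41
Denominator: √[(3615.8 − 2540.16)(23302.4 − 21141.16)] = √[1075.64 × 2161.24] = 1524.7020
r = -1486.41 / 1524.7020 ≈ -0.9749

-0.9749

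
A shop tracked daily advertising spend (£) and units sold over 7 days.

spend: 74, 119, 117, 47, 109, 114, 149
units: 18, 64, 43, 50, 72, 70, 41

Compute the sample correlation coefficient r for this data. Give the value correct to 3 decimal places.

n = 7, Σx = 729, Σy = 358, Σx² = 82613, Σy² = 20534, Σxy = 38266
nΣxy − ΣxΣy = 267862 − 260982 = 6880
nΣx² − (Σx)² = 578291 − 531441 = 46850; nΣy² − (Σy)² = 143738 − 128164 = 15574
r = 6880 / √(46850 × 15574) = 6880 / 27011.8844 ≈ 0.255

0.255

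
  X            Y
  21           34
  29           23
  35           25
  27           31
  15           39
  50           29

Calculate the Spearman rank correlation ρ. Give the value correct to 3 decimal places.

Rank X: 2, 4, 5, 3, 1, 6
Rank Y: 5, 1, 2, 4, 6, 3
d = rank(X) − rank(Y): -3, 3, 3, -1, -5, 3; Σd² = 62
ρ = 1 − 6Σd² / [n(n²−1)] = 1 − 6×62 / (6×35) = 1 − 372/210 ≈ -0.771

-0.771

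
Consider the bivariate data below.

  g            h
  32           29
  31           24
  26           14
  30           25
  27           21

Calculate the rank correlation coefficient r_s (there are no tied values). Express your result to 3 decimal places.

Rank g: 5, 4, 1, 3, 2
Rank h: 5, 3, 1, 4, 2
d = rank(g) − rank(h): 0, 1, 0, -1, 0; Σd² = 2
ρ = 1 − 6Σd² / [n(n²−1)] = 1 − 6×2 / (5×24) = 1 − 12/120 ≈ 0.900

0.900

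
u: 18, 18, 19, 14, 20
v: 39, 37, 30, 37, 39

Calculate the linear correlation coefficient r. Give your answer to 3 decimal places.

n = 5, Σu = 89, Σv = 182, Σu² = 1605, Σv² = 6680, Σuv = 3236
nΣuv − ΣuΣv = 16180 − 16198 = -18
nΣu² − (Σu)² = 8025 − 7921 = 104; nΣv² − (Σv)² = 33400 − 33124 = 276
r = -18 / √(104 × 276) = -18 / 169.4225 ≈ -0.106

-0.106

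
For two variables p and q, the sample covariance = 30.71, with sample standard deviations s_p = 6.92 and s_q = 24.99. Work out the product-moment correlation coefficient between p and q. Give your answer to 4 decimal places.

r = Cov(p,q) / (s_p · s_q) = 30.71 / (6.92 × 24.99)
  = 30.71 / 172.9308 ≈ 0.1776

0.1776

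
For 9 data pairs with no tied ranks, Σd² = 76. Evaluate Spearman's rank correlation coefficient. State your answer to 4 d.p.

0.3667

ρ = 1 − 6Σd² / [n(n²−1)] = 1 − 6×76 / (9×80)
  = 1 − 456/720 = 1 − 0.63333 ≈ 0.3667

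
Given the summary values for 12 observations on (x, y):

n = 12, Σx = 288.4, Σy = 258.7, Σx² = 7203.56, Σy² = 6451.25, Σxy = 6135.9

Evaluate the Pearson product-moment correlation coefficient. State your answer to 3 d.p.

-0.167

r = (nΣxy − ΣxΣy) / √[(nΣx² − (Σx)²)(nΣy² − (Σy)²)]
Numerator: 12×6135.9 − 288.4×258.7 = -978.28
Denominator: √[(86442.72 − 83174.56)(77415 − 66925.69)] = √[3268.16 × 10489.31] = 5854.9759
r = -978.28 / 5854.9759 ≈ -0.167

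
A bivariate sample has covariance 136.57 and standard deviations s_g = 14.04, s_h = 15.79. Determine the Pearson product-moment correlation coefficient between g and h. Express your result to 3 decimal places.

r = Cov(g,h) / (s_g · s_h) = 136.57 / (14.04 × 15.79)
  = 136.57 / 221.6916 ≈ 0.616

0.616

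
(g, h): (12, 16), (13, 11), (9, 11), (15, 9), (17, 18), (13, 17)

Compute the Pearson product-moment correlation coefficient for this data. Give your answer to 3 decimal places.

0.319

n = 6, Σg = 79, Σh = 82, Σg² = 1077, Σh² = 1192, Σgh = 1096
nΣgh − ΣgΣh = 6576 − 6478 = 98
nΣg² − (Σg)² = 6462 − 6241 = 221; nΣh² − (Σh)² = 7152 − 6724 = 428
r = 98 / √(221 × 428) = 98 / 307.5516 ≈ 0.319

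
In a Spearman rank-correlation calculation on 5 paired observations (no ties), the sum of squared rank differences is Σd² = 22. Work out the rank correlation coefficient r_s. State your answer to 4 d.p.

-0.1000

ρ = 1 − 6Σd² / [n(n²−1)] = 1 − 6×22 / (5×24)
  = 1 − 132/120 = 1 − 1.10000 ≈ -0.1000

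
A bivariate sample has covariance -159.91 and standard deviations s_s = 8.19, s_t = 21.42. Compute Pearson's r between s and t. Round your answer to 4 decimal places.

-0.9115

r = Cov(s,t) / (s_s · s_t) = -159.91 / (8.19 × 21.42)
  = -159.91 / 175.4298 ≈ -0.9115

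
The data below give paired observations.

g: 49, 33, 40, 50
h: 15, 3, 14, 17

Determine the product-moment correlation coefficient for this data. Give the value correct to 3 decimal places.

0.903

n = 4, Σg = 172, Σh = 49, Σg² = 7590, Σh² = 719, Σgh = 2244
nΣgh − ΣgΣh = 8976 − 8428 = 548
nΣg² − (Σg)² = 30360 − 29584 = 776; nΣh² − (Σh)² = 2876 − 2401 = 475
r = 548 / √(776 × 475) = 548 / 607.1244 ≈ 0.903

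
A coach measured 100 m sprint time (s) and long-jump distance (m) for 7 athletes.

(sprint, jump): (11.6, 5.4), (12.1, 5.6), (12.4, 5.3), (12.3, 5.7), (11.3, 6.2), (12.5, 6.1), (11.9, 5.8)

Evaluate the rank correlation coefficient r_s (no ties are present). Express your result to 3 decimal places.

-0.214

Rank sprint: 2, 4, 6, 5, 1, 7, 3
Rank jump: 2, 3, 1, 4, 7, 6, 5
d = rank(sprint) − rank(jump): 0, 1, 5, 1, -6, 1, -2; Σd² = 68
ρ = 1 − 6Σd² / [n(n²−1)] = 1 − 6×68 / (7×48) = 1 − 408/336 ≈ -0.214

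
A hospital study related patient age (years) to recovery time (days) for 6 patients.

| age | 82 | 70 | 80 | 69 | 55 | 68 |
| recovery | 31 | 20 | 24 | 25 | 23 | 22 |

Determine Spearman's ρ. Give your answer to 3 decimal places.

Rank age: 6, 4, 5, 3, 1, 2
Rank recovery: 6, 1, 4, 5, 3, 2
d = rank(age) − rank(recovery): 0, 3, 1, -2, -2, 0; Σd² = 18
ρ = 1 − 6Σd² / [n(n²−1)] = 1 − 6×18 / (6×35) = 1 − 108/210 ≈ 0.486

0.486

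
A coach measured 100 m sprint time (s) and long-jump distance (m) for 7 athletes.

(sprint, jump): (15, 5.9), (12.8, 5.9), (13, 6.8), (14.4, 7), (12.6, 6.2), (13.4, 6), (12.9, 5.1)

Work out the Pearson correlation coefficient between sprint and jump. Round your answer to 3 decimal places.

n = 7, Σx = 94.1, Σy = 42.9, Σx² = 1269.93, Σy² = 265.31, Σxy = 577.53
nΣxy − ΣxΣy = 4042.71 − 4036.89 = 5.82
nΣx² − (Σx)² = 8889.51 − 8854.81 = 34.7; nΣy² − (Σy)² = 1857.17 − 1840.41 = 16.76
r = 5.82 / √(34.7 × 16.76) = 5.82 / 24.1158 ≈ 0.241

0.241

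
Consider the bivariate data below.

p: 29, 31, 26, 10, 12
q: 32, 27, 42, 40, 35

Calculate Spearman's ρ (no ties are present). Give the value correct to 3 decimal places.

-0.700

Rank p: 4, 5, 3, 1, 2
Rank q: 2, 1, 5, 4, 3
d = rank(p) − rank(q): 2, 4, -2, -3, -1; Σd² = 34
ρ = 1 − 6Σd² / [n(n²−1)] = 1 − 6×34 / (5×24) = 1 − 204/120 ≈ -0.700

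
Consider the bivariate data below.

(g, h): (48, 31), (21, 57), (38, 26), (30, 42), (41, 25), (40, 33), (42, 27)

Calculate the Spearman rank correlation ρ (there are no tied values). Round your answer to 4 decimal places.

-0.5714

Rank g: 7, 1, 3, 2, 5, 4, 6
Rank h: 4, 7, 2, 6, 1, 5, 3
d = rank(g) − rank(h): 3, -6, 1, -4, 4, -1, 3; Σd² = 88
ρ = 1 − 6Σd² / [n(n²−1)] = 1 − 6×88 / (7×48) = 1 − 528/336 ≈ -0.5714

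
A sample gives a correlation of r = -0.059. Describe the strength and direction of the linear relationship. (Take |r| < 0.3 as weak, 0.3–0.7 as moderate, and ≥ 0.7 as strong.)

weak negative

r = -0.059 < 0 so the relationship is negative.
|r| = 0.059, which falls in the weak range.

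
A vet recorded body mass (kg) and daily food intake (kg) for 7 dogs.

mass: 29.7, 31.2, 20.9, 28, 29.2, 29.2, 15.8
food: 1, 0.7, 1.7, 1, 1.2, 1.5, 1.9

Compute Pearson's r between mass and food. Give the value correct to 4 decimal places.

-0.8605

n = 7, Σx = 184, Σy = 9, Σx² = 5031.26, Σy² = 12.68, Σxy = 223.93
nΣxy − ΣxΣy = 1567.51 − 1656 = -88.49
nΣx² − (Σx)² = 35218.82 − 33856 = 1362.82; nΣy² − (Σy)² = 88.76 − 81 = 7.76
r = -88.49 / √(1362.82 × 7.76) = -88.49 / 102.8372 ≈ -0.8605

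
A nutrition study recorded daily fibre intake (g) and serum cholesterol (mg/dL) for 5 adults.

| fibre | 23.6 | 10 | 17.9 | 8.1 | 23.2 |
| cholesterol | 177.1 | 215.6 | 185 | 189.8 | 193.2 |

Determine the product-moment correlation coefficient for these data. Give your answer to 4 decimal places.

-0.5794

n = 5, Σx = 82.8, Σy = 960.7, Σx² = 1581.22, Σy² = 185423.05, Σxy = 15666.68
nΣxy − ΣxΣy = 78333.4 − 79545.96 = -1212.56
nΣx² − (Σx)² = 7906.1 − 6855.84 = 1050.26; nΣy² − (Σy)² = 927115.25 − 922944.49 = 4170.76
r = -1212.56 / √(1050.26 × 4170.76) = -1212.56 / 2092.9363 ≈ -0.5794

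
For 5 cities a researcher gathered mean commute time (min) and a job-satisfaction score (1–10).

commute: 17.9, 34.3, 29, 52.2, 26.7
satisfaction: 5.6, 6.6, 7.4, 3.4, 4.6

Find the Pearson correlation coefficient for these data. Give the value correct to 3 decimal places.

-0.523

n = 5, Σx = 160.1, Σy = 27.6, Σx² = 5775.63, Σy² = 162.4, Σxy = 841.52
nΣxy − ΣxΣy = 4207.6 − 4418.76 = -211.16
nΣx² − (Σx)² = 28878.15 − 25632.01 = 3246.14; nΣy² − (Σy)² = 812 − 761.76 = 50.24
r = -211.16 / √(3246.14 × 50.24) = -211.16 / 403.8392 ≈ -0.523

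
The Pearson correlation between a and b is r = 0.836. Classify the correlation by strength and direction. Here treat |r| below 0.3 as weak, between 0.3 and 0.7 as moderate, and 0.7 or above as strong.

strong positive

r = 0.836 > 0 so the relationship is positive.
|r| = 0.836, which falls in the strong range.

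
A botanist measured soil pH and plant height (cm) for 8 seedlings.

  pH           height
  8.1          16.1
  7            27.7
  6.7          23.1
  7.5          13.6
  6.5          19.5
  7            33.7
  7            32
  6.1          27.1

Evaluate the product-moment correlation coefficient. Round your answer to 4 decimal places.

-0.4536

n = 8, Σx = 55.9, Σy = 192.8, Σx² = 393.21, Σy² = 5019.42, Σxy = 1333.04
nΣxy − ΣxΣy = 10664.32 − 10777.52 = -113.2
nΣx² − (Σx)² = 3145.68 − 3124.81 = 20.87; nΣy² − (Σy)² = 40155.36 − 37171.84 = 2983.52
r = -113.2 / √(20.87 × 2983.52) = -113.2 / 249.5317 ≈ -0.4536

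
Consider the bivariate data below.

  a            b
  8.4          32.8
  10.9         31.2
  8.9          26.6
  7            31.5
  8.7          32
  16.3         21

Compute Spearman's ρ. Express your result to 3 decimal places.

-0.771

Rank a: 2, 5, 4, 1, 3, 6
Rank b: 6, 3, 2, 4, 5, 1
d = rank(a) − rank(b): -4, 2, 2, -3, -2, 5; Σd² = 62
ρ = 1 − 6Σd² / [n(n²−1)] = 1 − 6×62 / (6×35) = 1 − 372/210 ≈ -0.771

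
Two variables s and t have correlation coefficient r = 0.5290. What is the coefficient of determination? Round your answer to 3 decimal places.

r² = (0.5290)² = 0.280

0.280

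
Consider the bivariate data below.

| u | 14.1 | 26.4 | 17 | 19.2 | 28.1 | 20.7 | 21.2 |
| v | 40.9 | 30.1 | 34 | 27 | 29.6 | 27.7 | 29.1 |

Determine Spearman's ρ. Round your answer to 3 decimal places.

-0.321

Rank u: 1, 6, 2, 3, 7, 4, 5
Rank v: 7, 5, 6, 1, 4, 2, 3
d = rank(u) − rank(v): -6, 1, -4, 2, 3, 2, 2; Σd² = 74
ρ = 1 − 6Σd² / [n(n²−1)] = 1 − 6×74 / (7×48) = 1 − 444/336 ≈ -0.321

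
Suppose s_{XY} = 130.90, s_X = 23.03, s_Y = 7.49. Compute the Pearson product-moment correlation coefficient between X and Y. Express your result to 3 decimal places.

0.759

r = Cov(X,Y) / (s_X · s_Y) = 130.90 / (23.03 × 7.49)
  = 130.90 / 172.4947 ≈ 0.759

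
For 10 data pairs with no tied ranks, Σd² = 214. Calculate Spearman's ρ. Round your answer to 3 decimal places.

ρ = 1 − 6Σd² / [n(n²−1)] = 1 − 6×214 / (10×99)
  = 1 − 1284/990 = 1 − 1.2970 ≈ -0.297

-0.297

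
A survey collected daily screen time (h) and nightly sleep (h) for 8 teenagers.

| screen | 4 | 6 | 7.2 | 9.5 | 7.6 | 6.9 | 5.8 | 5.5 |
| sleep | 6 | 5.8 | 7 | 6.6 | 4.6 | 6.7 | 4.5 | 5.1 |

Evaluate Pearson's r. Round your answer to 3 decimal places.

n = 8, Σx = 52.5, Σy = 46.3, Σx² = 363.35, Σy² = 274.51, Σxy = 307.24
nΣxy − ΣxΣy = 2457.92 − 2430.75 = 27.17
nΣx² − (Σx)² = 2906.8 − 2756.25 = 150.55; nΣy² − (Σy)² = 2196.08 − 2143.69 = 52.39
r = 27.17 / √(150.55 × 52.39) = 27.17 / 88.8106 ≈ 0.306

0.306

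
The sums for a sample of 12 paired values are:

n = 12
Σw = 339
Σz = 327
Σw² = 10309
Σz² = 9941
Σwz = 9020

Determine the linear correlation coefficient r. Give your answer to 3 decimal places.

-0.251

r = (nΣwz − ΣwΣz) / √[(nΣw² − (Σw)²)(nΣz² − (Σz)²)]
Numerator: 12×9020 − 339×327 = -2613
Denominator: √[(123708 − 114921)(119292 − 106929)] = √[8787 × 12363] = 10422.7482
r = -2613 / 10422.7482 ≈ -0.251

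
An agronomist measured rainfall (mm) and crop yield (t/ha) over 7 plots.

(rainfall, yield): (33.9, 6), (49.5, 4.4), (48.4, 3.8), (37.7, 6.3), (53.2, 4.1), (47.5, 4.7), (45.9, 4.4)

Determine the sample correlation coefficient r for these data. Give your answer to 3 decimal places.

n = 7, Σx = 316.1, Σy = 33.7, Σx² = 14556.61, Σy² = 167.75, Σxy = 1485.96
nΣxy − ΣxΣy = 10401.72 − 10652.57 = -250.85
nΣx² − (Σx)² = 101896.27 − 99919.21 = 1977.06; nΣy² − (Σy)² = 1174.25 − 1135.69 = 38.56
r = -250.85 / √(1977.06 × 38.56) = -250.85 / 276.1076 ≈ -0.909

-0.909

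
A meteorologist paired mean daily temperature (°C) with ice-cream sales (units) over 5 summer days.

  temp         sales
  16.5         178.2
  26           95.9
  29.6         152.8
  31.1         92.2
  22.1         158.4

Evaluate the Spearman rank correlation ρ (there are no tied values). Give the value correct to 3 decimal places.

Rank temp: 1, 3, 4, 5, 2
Rank sales: 5, 2, 3, 1, 4
d = rank(temp) − rank(sales): -4, 1, 1, 4, -2; Σd² = 38
ρ = 1 − 6Σd² / [n(n²−1)] = 1 − 6×38 / (5×24) = 1 − 228/120 ≈ -0.900

-0.900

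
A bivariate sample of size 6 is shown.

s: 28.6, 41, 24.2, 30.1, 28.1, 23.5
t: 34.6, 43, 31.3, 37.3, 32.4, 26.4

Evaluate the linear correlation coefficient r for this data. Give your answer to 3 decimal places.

0.938

n = 6, Σs = 175.5, Σt = 205, Σs² = 5332.47, Σt² = 7163.86, Σst = 6163.59
nΣst − ΣsΣt = 36981.54 − 35977.5 = 1004.04
nΣs² − (Σs)² = 31994.82 − 30800.25 = 1194.57; nΣt² − (Σt)² = 42983.16 − 42025 = 958.16
r = 1004.04 / √(1194.57 × 958.16) = 1004.04 / 1069.8548 ≈ 0.938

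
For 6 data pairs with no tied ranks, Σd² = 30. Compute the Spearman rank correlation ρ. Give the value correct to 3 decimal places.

ρ = 1 − 6Σd² / [n(n²−1)] = 1 − 6×30 / (6×35)
  = 1 − 180/210 = 1 − 0.8571 ≈ 0.143

0.143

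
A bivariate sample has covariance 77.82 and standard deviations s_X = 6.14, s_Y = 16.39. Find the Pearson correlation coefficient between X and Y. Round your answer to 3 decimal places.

r = Cov(X,Y) / (s_X · s_Y) = 77.82 / (6.14 × 16.39)
  = 77.82 / 100.6346 ≈ 0.773

0.773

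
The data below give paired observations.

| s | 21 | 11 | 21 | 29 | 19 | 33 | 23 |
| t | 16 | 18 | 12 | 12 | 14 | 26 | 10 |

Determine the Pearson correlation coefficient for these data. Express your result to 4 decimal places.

0.2870

n = 7, Σs = 157, Σt = 108, Σs² = 3823, Σt² = 1840, Σst = 2488
nΣst − ΣsΣt = 17416 − 16956 = 460
nΣs² − (Σs)² = 26761 − 24649 = 2112; nΣt² − (Σt)² = 12880 − 11664 = 1216
r = 460 / √(2112 × 1216) = 460 / 1602.5580 ≈ 0.2870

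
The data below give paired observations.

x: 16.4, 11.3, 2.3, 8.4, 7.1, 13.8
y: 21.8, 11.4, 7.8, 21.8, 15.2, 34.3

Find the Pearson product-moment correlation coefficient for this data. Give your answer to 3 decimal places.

0.666

n = 6, Σx = 59.3, Σy = 112.3, Σx² = 713.35, Σy² = 2548.81, Σxy = 1268.66
nΣxy − ΣxΣy = 7611.96 − 6659.39 = 952.57
nΣx² − (Σx)² = 4280.1 − 3516.49 = 763.61; nΣy² − (Σy)² = 15292.86 − 12611.29 = 2681.57
r = 952.57 / √(763.61 × 2681.57) = 952.57 / 1430.9695 ≈ 0.666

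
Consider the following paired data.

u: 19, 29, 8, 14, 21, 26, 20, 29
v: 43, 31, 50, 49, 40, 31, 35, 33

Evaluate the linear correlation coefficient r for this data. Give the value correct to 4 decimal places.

n = 8, Σu = 166, Σv = 312, Σu² = 3820, Σv² = 12586, Σuv = 6105
nΣuv − ΣuΣv = 48840 − 51792 = -2952
nΣu² − (Σu)² = 30560 − 27556 = 3004; nΣv² − (Σv)² = 100688 − 97344 = 3344
r = -2952 / √(3004 × 3344) = -2952 / 3169.4441 ≈ -0.9314

-0.9314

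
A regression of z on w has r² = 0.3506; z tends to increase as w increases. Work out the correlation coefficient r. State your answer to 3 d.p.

0.592

|r| = √0.3506 = 0.592
The association is positive, so r = 0.592.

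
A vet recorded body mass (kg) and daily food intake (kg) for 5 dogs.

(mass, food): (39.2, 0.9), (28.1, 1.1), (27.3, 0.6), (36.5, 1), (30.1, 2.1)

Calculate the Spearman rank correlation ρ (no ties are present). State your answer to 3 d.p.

Rank mass: 5, 2, 1, 4, 3
Rank food: 2, 4, 1, 3, 5
d = rank(mass) − rank(food): 3, -2, 0, 1, -2; Σd² = 18
ρ = 1 − 6Σd² / [n(n²−1)] = 1 − 6×18 / (5×24) = 1 − 108/120 ≈ 0.100

0.100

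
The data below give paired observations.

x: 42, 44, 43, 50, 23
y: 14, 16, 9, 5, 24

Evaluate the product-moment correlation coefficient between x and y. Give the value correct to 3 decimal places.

-0.901

n = 5, Σx = 202, Σy = 68, Σx² = 8578, Σy² = 1134, Σxy = 2481
nΣxy − ΣxΣy = 12405 − 13736 = -1331
nΣx² − (Σx)² = 42890 − 40804 = 2086; nΣy² − (Σy)² = 5670 − 4624 = 1046
r = -1331 / √(2086 × 1046) = -1331 / 1477.1445 ≈ -0.901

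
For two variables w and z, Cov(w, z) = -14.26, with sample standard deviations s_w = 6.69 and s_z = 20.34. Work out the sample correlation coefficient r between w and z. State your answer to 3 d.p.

-0.105

r = Cov(w,z) / (s_w · s_z) = -14.26 / (6.69 × 20.34)
  = -14.26 / 136.0746 ≈ -0.105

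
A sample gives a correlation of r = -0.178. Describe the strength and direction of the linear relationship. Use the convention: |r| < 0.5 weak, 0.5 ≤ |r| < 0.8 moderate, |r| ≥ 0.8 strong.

r = -0.178 < 0 so the relationship is negative.
|r| = 0.178, which falls in the weak range.

weak negative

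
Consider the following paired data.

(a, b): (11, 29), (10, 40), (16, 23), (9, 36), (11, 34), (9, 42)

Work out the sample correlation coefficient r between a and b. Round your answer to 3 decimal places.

-0.879

n = 6, Σa = 66, Σb = 204, Σa² = 760, Σb² = 7186, Σab = 2163
nΣab − ΣaΣb = 12978 − 13464 = -486
nΣa² − (Σa)² = 4560 − 4356 = 204; nΣb² − (Σb)² = 43116 − 41616 = 1500
r = -486 / √(204 × 1500) = -486 / 553.1727 ≈ -0.879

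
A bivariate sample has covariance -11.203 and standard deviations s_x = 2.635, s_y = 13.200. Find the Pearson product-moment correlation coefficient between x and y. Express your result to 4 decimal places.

-0.3221

r = Cov(x,y) / (s_x · s_y) = -11.203 / (2.635 × 13.200)
  = -11.203 / 34.7820 ≈ -0.3221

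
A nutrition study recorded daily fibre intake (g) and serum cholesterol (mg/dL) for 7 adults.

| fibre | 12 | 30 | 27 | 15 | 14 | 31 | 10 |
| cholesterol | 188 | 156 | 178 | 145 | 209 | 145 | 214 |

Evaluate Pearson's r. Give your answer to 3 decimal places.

-0.665

n = 7, Σx = 139, Σy = 1235, Σx² = 3255, Σy² = 222891, Σxy = 23478
nΣxy − ΣxΣy = 164346 − 171665 = -7319
nΣx² − (Σx)² = 22785 − 19321 = 3464; nΣy² − (Σy)² = 1560237 − 1525225 = 35012
r = -7319 / √(3464 × 35012) = -7319 / 11012.7911 ≈ -0.665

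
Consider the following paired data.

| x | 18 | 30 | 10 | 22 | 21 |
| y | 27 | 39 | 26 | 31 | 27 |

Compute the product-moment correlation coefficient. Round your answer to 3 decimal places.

0.867

n = 5, Σx = 101, Σy = 150, Σx² = 2249, Σy² = 4616, Σxy = 3165
nΣxy − ΣxΣy = 15825 − 15150 = 675
nΣx² − (Σx)² = 11245 − 10201 = 1044; nΣy² − (Σy)² = 23080 − 22500 = 580
r = 675 / √(1044 × 580) = 675 / 778.1517 ≈ 0.867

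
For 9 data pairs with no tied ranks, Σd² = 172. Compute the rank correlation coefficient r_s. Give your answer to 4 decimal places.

-0.4333

ρ = 1 − 6Σd² / [n(n²−1)] = 1 − 6×172 / (9×80)
  = 1 − 1032/720 = 1 − 1.43333 ≈ -0.4333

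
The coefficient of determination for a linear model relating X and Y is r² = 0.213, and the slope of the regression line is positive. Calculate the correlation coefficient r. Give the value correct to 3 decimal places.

0.462

|r| = √0.213 = 0.462
The association is positive, so r = 0.462.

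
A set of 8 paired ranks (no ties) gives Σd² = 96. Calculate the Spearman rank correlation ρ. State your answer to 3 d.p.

ρ = 1 − 6Σd² / [n(n²−1)] = 1 − 6×96 / (8×63)
  = 1 − 576/504 = 1 − 1.1429 ≈ -0.143

-0.143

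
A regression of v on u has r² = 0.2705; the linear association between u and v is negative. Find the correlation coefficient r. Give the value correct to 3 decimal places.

-0.520

|r| = √0.2705 = 0.520
The association is negative, so r = −0.520.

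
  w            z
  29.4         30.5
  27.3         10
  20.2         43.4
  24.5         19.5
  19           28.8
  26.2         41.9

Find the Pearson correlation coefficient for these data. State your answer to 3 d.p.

n = 6, Σw = 146.6, Σz = 174.1, Σw² = 3665.38, Σz² = 5879.11, Σwz = 4169.11
nΣwz − ΣwΣz = 25014.66 − 25523.06 = -508.4
nΣw² − (Σw)² = 21992.28 − 21491.56 = 500.72; nΣz² − (Σz)² = 35274.66 − 30310.81 = 4963.85
r = -508.4 / √(500.72 × 4963.85) = -508.4 / 1576.5465 ≈ -0.322

-0.322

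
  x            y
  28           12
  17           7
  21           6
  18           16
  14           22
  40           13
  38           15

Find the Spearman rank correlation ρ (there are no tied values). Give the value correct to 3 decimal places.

Rank x: 5, 2, 4, 3, 1, 7, 6
Rank y: 3, 2, 1, 6, 7, 4, 5
d = rank(x) − rank(y): 2, 0, 3, -3, -6, 3, 1; Σd² = 68
ρ = 1 − 6Σd² / [n(n²−1)] = 1 − 6×68 / (7×48) = 1 − 408/336 ≈ -0.214

-0.214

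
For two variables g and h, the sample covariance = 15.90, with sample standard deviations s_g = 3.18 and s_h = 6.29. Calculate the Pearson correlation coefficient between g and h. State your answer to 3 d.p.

r = Cov(g,h) / (s_g · s_h) = 15.90 / (3.18 × 6.29)
  = 15.90 / 20.0022 ≈ 0.795

0.795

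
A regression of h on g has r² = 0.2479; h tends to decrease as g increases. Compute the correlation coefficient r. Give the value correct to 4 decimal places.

|r| = √0.2479 = 0.4979
The association is negative, so r = −0.4979.

-0.4979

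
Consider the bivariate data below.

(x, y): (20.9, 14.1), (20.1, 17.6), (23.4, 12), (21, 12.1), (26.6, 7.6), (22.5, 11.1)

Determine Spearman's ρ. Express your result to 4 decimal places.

-0.9429

Rank x: 2, 1, 5, 3, 6, 4
Rank y: 5, 6, 3, 4, 1, 2
d = rank(x) − rank(y): -3, -5, 2, -1, 5, 2; Σd² = 68
ρ = 1 − 6Σd² / [n(n²−1)] = 1 − 6×68 / (6×35) = 1 − 408/210 ≈ -0.9429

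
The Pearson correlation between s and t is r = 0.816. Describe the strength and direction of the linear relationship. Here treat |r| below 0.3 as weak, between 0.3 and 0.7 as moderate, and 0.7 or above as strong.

r = 0.816 > 0 so the relationship is positive.
|r| = 0.816, which falls in the strong range.

strong positive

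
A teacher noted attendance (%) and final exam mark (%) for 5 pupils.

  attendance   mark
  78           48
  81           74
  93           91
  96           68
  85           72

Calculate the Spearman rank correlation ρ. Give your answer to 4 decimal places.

0.3000

Rank attendance: 1, 2, 4, 5, 3
Rank mark: 1, 4, 5, 2, 3
d = rank(attendance) − rank(mark): 0, -2, -1, 3, 0; Σd² = 14
ρ = 1 − 6Σd² / [n(n²−1)] = 1 − 6×14 / (5×24) = 1 − 84/120 ≈ 0.3000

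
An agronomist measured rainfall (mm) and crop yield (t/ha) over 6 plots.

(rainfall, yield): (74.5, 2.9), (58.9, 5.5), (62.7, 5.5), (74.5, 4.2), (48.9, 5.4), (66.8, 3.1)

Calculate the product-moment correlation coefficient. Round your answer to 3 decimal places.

-0.731

n = 6, Σx = 386.3, Σy = 26.6, Σx² = 25354.45, Σy² = 125.32, Σxy = 1668.89
nΣxy − ΣxΣy = 10013.34 − 10275.58 = -262.24
nΣx² − (Σx)² = 152126.7 − 149227.69 = 2899.01; nΣy² − (Σy)² = 751.92 − 707.56 = 44.36
r = -262.24 / √(2899.01 × 44.36) = -262.24 / 358.6085 ≈ -0.731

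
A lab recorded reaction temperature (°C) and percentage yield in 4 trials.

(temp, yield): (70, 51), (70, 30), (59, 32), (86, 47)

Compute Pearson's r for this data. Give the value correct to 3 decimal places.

n = 4, Σx = 285, Σy = 160, Σx² = 20677, Σy² = 6734, Σxy = 11600
nΣxy − ΣxΣy = 46400 − 45600 = 800
nΣx² − (Σx)² = 82708 − 81225 = 1483; nΣy² − (Σy)² = 26936 − 25600 = 1336
r = 800 / √(1483 × 1336) = 800 / 1407.5823 ≈ 0.568

0.568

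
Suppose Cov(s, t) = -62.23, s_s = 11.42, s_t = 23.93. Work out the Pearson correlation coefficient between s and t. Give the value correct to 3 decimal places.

-0.228

r = Cov(s,t) / (s_s · s_t) = -62.23 / (11.42 × 23.93)
  = -62.23 / 273.2806 ≈ -0.228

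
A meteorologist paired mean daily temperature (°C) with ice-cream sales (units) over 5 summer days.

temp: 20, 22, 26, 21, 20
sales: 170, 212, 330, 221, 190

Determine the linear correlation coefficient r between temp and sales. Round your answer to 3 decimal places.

n = 5, Σx = 109, Σy = 1123, Σx² = 2401, Σy² = 267685, Σxy = 25085
nΣxy − ΣxΣy = 125425 − 122407 = 3018
nΣx² − (Σx)² = 12005 − 11881 = 124; nΣy² − (Σy)² = 1338425 − 1261129 = 77296
r = 3018 / √(124 × 77296) = 3018 / 3095.9173 ≈ 0.975

0.975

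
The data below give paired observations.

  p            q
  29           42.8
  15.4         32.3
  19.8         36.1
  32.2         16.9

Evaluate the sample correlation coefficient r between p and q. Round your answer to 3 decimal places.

-0.348

n = 4, Σp = 96.4, Σq = 128.1, Σp² = 2507.04, Σq² = 4463.95, Σpq = 2997.58
nΣpq − ΣpΣq = 11990.32 − 12348.84 = -358.52
nΣp² − (Σp)² = 10028.16 − 9292.96 = 735.2; nΣq² − (Σq)² = 17855.8 − 16409.61 = 1446.19
r = -358.52 / √(735.2 × 1446.19) = -358.52 / 1031.1348 ≈ -0.348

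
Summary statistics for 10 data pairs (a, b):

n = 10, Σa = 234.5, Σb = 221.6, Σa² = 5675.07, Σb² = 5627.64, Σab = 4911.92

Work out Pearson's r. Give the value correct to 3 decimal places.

-0.801

r = (nΣab − ΣaΣb) / √[(nΣa² − (Σa)²)(nΣb² − (Σb)²)]
Numerator: 10×4911.92 − 234.5×221.6 = -2846
Denominator: √[(56750.7 − 54990.25)(56276.4 − 49106.56)] = √[1760.45 × 7169.84] = 3552.7658
r = -2846 / 3552.7658 ≈ -0.801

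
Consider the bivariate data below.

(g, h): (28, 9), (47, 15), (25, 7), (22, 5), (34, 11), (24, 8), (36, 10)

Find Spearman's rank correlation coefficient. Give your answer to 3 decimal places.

Rank g: 4, 7, 3, 1, 5, 2, 6
Rank h: 4, 7, 2, 1, 6, 3, 5
d = rank(g) − rank(h): 0, 0, 1, 0, -1, -1, 1; Σd² = 4
ρ = 1 − 6Σd² / [n(n²−1)] = 1 − 6×4 / (7×48) = 1 − 24/336 ≈ 0.929

0.929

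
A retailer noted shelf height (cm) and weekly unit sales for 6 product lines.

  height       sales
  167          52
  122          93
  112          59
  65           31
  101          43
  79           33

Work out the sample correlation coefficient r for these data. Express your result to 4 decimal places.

n = 6, Σx = 646, Σy = 311, Σx² = 75984, Σy² = 18733, Σxy = 35603
nΣxy − ΣxΣy = 213618 − 200906 = 12712
nΣx² − (Σx)² = 455904 − 417316 = 38588; nΣy² − (Σy)² = 112398 − 96721 = 15677
r = 12712 / √(38588 × 15677) = 12712 / 24595.6109 ≈ 0.5168

0.5168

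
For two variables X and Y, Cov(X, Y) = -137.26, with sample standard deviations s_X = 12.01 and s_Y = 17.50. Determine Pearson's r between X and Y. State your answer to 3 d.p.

r = Cov(X,Y) / (s_X · s_Y) = -137.26 / (12.01 × 17.50)
  = -137.26 / 210.1750 ≈ -0.653

-0.653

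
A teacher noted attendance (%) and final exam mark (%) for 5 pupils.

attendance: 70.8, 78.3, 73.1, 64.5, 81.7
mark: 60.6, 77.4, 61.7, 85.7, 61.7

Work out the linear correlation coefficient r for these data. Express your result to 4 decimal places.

n = 5, Σx = 368.4, Σy = 347.1, Σx² = 27322.28, Σy² = 24621.39, Σxy = 25429.71
nΣxy − ΣxΣy = 127148.55 − 127871.64 = -723.09
nΣx² − (Σx)² = 136611.4 − 135718.56 = 892.84; nΣy² − (Σy)² = 123106.95 − 120478.41 = 2628.54
r = -723.09 / √(892.84 × 2628.54) = -723.09 / 1531.9483 ≈ -0.4720

-0.4720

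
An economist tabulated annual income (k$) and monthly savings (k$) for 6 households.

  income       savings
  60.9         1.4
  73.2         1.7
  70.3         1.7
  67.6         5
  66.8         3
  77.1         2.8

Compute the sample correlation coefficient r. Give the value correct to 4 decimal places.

0.0572

n = 6, Σx = 415.9, Σy = 15.6, Σx² = 28985.55, Σy² = 49.58, Σxy = 1083.49
nΣxy − ΣxΣy = 6500.94 − 6488.04 = 12.9
nΣx² − (Σx)² = 173913.3 − 172972.81 = 940.49; nΣy² − (Σy)² = 297.48 − 243.36 = 54.12
r = 12.9 / √(940.49 × 54.12) = 12.9 / 225.6088 ≈ 0.0572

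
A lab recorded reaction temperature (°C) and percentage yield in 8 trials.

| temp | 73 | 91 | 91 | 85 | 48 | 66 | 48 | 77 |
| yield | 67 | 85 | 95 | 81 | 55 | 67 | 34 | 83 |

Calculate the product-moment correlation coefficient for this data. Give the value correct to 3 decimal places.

n = 8, Σx = 579, Σy = 567, Σx² = 44009, Σy² = 42859, Σxy = 43241
nΣxy − ΣxΣy = 345928 − 328293 = 17635
nΣx² − (Σx)² = 352072 − 335241 = 16831; nΣy² − (Σy)² = 342872 − 321489 = 21383
r = 17635 / √(16831 × 21383) = 17635 / 18970.9587 ≈ 0.930

0.930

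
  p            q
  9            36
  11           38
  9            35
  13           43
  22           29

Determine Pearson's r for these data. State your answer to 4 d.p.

-0.5731

n = 5, Σp = 64, Σq = 181, Σp² = 936, Σq² = 6655, Σpq = 2254
nΣpq − ΣpΣq = 11270 − 11584 = -314
nΣp² − (Σp)² = 4680 − 4096 = 584; nΣq² − (Σq)² = 33275 − 32761 = 514
r = -314 / √(584 × 514) = -314 / 547.8832 ≈ -0.5731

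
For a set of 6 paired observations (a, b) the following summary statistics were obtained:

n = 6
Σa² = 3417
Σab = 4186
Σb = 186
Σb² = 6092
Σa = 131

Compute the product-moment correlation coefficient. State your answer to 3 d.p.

r = (nΣab − ΣaΣb) / √[(nΣa² − (Σa)²)(nΣb² − (Σb)²)]
Numerator: 6×4186 − 131×186 = 750
Denominator: √[(20502 − 17161)(36552 − 34596)] = √[3341 × 1956] = 2556.3638
r = 750 / 2556.3638 ≈ 0.293

0.293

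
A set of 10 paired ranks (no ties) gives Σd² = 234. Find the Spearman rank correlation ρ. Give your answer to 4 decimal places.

ρ = 1 − 6Σd² / [n(n²−1)] = 1 − 6×234 / (10×99)
  = 1 − 1404/990 = 1 − 1.41818 ≈ -0.4182

-0.4182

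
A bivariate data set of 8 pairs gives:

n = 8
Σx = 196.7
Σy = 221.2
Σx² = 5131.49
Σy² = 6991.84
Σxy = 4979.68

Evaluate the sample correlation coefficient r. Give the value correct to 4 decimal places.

-0.9030

r = (nΣxy − ΣxΣy) / √[(nΣx² − (Σx)²)(nΣy² − (Σy)²)]
Numerator: 8×4979.68 − 196.7×221.2 = -3672.6
Denominator: √[(41051.92 − 38690.89)(55934.72 − 48929.44)] = √[2361.03 × 7005.28] = 4066.9001
r = -3672.6 / 4066.9001 ≈ -0.9030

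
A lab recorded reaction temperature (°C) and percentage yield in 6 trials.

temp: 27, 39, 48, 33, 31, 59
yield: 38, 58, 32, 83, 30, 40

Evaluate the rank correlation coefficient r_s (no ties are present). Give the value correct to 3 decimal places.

0.200

Rank temp: 1, 4, 5, 3, 2, 6
Rank yield: 3, 5, 2, 6, 1, 4
d = rank(temp) − rank(yield): -2, -1, 3, -3, 1, 2; Σd² = 28
ρ = 1 − 6Σd² / [n(n²−1)] = 1 − 6×28 / (6×35) = 1 − 168/210 ≈ 0.200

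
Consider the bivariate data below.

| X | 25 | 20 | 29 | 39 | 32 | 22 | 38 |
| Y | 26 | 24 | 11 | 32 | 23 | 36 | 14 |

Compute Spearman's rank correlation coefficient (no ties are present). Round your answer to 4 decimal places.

-0.2143

Rank X: 3, 1, 4, 7, 5, 2, 6
Rank Y: 5, 4, 1, 6, 3, 7, 2
d = rank(X) − rank(Y): -2, -3, 3, 1, 2, -5, 4; Σd² = 68
ρ = 1 − 6Σd² / [n(n²−1)] = 1 − 6×68 / (7×48) = 1 − 408/336 ≈ -0.2143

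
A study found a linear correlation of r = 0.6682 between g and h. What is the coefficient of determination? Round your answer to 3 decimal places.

r² = (0.6682)² = 0.446

0.446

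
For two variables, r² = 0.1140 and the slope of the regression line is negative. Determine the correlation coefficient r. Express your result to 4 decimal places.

|r| = √0.1140 = 0.3376
The association is negative, so r = −0.3376.

-0.3376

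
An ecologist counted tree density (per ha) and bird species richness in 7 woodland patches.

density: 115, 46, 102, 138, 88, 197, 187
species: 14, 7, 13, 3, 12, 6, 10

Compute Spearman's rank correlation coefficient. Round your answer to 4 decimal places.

-0.3571

Rank density: 4, 1, 3, 5, 2, 7, 6
Rank species: 7, 3, 6, 1, 5, 2, 4
d = rank(density) − rank(species): -3, -2, -3, 4, -3, 5, 2; Σd² = 76
ρ = 1 − 6Σd² / [n(n²−1)] = 1 − 6×76 / (7×48) = 1 − 456/336 ≈ -0.3571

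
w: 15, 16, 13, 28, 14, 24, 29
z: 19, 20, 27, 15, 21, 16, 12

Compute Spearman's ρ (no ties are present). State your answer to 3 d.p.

Rank w: 3, 4, 1, 6, 2, 5, 7
Rank z: 4, 5, 7, 2, 6, 3, 1
d = rank(w) − rank(z): -1, -1, -6, 4, -4, 2, 6; Σd² = 110
ρ = 1 − 6Σd² / [n(n²−1)] = 1 − 6×110 / (7×48) = 1 − 660/336 ≈ -0.964

-0.964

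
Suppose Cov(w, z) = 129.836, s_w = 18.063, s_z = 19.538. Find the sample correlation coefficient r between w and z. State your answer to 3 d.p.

0.368

r = Cov(w,z) / (s_w · s_z) = 129.836 / (18.063 × 19.538)
  = 129.836 / 352.9149 ≈ 0.368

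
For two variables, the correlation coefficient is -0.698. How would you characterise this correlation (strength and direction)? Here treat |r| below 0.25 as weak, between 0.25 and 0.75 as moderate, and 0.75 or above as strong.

moderate negative

r = -0.698 < 0 so the relationship is negative.
|r| = 0.698, which falls in the moderate range.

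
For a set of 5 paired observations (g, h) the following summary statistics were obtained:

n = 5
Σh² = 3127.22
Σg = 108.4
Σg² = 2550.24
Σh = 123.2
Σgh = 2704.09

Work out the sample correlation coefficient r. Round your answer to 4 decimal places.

0.2446

r = (nΣgh − ΣgΣh) / √[(nΣg² − (Σg)²)(nΣh² − (Σh)²)]
Numerator: 5×2704.09 − 108.4×123.2 = 165.57
Denominator: √[(12751.2 − 11750.56)(15636.1 − 15178.24)] = √[1000.64 × 457.86] = 676.8700
r = 165.57 / 676.8700 ≈ 0.2446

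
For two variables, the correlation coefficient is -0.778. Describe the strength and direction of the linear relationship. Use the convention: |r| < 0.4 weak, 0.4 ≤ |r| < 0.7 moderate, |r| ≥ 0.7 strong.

r = -0.778 < 0 so the relationship is negative.
|r| = 0.778, which falls in the strong range.

strong negative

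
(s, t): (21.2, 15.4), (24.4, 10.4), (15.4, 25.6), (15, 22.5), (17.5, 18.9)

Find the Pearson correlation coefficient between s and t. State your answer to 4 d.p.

n = 5, Σs = 93.5, Σt = 92.8, Σs² = 1813.21, Σt² = 1864.14, Σst = 1642.73
nΣst − ΣsΣt = 8213.65 − 8676.8 = -463.15
nΣs² − (Σs)² = 9066.05 − 8742.25 = 323.8; nΣt² − (Σt)² = 9320.7 − 8611.84 = 708.86
r = -463.15 / √(323.8 × 708.86) = -463.15 / 479.0917 ≈ -0.9667

-0.9667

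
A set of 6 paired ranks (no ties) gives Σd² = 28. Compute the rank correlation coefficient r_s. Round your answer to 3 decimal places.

ρ = 1 − 6Σd² / [n(n²−1)] = 1 − 6×28 / (6×35)
  = 1 − 168/210 = 1 − 0.8000 ≈ 0.200

0.200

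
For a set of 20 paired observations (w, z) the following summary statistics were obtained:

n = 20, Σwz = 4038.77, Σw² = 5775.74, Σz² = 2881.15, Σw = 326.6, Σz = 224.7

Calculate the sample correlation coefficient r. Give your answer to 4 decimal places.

0.9301

r = (nΣwz − ΣwΣz) / √[(nΣw² − (Σw)²)(nΣz² − (Σz)²)]
Numerator: 20×4038.77 − 326.6×224.7 = 7388.38
Denominator: √[(115514.8 − 106667.56)(57623 − 50490.09)] = √[8847.24 × 7132.91] = 7943.9642
r = 7388.38 / 7943.9642 ≈ 0.9301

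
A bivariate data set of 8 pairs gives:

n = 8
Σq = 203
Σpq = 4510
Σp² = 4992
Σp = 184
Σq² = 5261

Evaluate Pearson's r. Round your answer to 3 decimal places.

-0.550

r = (nΣpq − ΣpΣq) / √[(nΣp² − (Σp)²)(nΣq² − (Σq)²)]
Numerator: 8×4510 − 184×203 = -1272
Denominator: √[(39936 − 33856)(42088 − 41209)] = √[6080 × 879] = 2311.7785
r = -1272 / 2311.7785 ≈ -0.550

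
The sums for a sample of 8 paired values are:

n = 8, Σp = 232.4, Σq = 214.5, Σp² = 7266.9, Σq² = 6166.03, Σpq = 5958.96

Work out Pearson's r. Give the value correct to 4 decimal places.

-0.5887

r = (nΣpq − ΣpΣq) / √[(nΣp² − (Σp)²)(nΣq² − (Σq)²)]
Numerator: 8×5958.96 − 232.4×214.5 = -2178.12
Denominator: √[(58135.2 − 54009.76)(49328.24 − 46010.25)] = √[4125.44 × 3317.99] = 3699.7525
r = -2178.12 / 3699.7525 ≈ -0.5887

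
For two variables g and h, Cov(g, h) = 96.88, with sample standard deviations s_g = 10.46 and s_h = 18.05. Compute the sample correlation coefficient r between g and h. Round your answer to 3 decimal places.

r = Cov(g,h) / (s_g · s_h) = 96.88 / (10.46 × 18.05)
  = 96.88 / 188.8030 ≈ 0.513

0.513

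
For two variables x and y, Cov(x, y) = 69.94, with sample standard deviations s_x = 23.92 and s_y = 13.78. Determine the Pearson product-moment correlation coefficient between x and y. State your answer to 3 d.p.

0.212

r = Cov(x,y) / (s_x · s_y) = 69.94 / (23.92 × 13.78)
  = 69.94 / 329.6176 ≈ 0.212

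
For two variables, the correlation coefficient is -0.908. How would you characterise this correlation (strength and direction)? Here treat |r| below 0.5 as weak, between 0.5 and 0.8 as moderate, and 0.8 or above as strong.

strong negative

r = -0.908 < 0 so the relationship is negative.
|r| = 0.908, which falls in the strong range.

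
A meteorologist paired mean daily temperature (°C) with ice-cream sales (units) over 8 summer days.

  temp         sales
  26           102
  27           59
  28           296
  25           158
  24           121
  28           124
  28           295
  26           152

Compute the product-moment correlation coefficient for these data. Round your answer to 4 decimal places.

0.4726

n = 8, Σx = 212, Σy = 1307, Σx² = 5634, Σy² = 266611, Σxy = 35071
nΣxy − ΣxΣy = 280568 − 277084 = 3484
nΣx² − (Σx)² = 45072 − 44944 = 128; nΣy² − (Σy)² = 2132888 − 1708249 = 424639
r = 3484 / √(128 × 424639) = 3484 / 7372.5024 ≈ 0.4726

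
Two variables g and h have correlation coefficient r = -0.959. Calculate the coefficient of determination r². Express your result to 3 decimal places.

r² = (-0.959)² = 0.920

0.920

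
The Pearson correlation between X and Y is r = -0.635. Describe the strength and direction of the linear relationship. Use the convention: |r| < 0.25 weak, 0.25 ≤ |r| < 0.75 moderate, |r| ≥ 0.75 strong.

moderate negative

r = -0.635 < 0 so the relationship is negative.
|r| = 0.635, which falls in the moderate range.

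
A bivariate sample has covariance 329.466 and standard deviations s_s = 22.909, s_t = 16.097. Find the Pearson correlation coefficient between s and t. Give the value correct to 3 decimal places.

0.893

r = Cov(s,t) / (s_s · s_t) = 329.466 / (22.909 × 16.097)
  = 329.466 / 368.7662 ≈ 0.893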